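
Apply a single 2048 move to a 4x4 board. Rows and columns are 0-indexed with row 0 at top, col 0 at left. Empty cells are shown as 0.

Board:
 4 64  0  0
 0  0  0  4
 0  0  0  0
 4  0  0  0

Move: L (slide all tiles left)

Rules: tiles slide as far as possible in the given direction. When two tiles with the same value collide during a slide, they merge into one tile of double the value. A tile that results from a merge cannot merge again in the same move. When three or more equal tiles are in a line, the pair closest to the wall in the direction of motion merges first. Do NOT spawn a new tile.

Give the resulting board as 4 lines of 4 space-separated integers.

Slide left:
row 0: [4, 64, 0, 0] -> [4, 64, 0, 0]
row 1: [0, 0, 0, 4] -> [4, 0, 0, 0]
row 2: [0, 0, 0, 0] -> [0, 0, 0, 0]
row 3: [4, 0, 0, 0] -> [4, 0, 0, 0]

Answer:  4 64  0  0
 4  0  0  0
 0  0  0  0
 4  0  0  0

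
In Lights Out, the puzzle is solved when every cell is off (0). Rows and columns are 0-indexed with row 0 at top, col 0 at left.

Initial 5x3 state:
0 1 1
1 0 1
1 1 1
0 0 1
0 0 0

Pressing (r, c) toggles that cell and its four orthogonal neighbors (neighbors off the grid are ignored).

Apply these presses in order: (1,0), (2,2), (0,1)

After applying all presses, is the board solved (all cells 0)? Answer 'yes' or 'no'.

After press 1 at (1,0):
1 1 1
0 1 1
0 1 1
0 0 1
0 0 0

After press 2 at (2,2):
1 1 1
0 1 0
0 0 0
0 0 0
0 0 0

After press 3 at (0,1):
0 0 0
0 0 0
0 0 0
0 0 0
0 0 0

Lights still on: 0

Answer: yes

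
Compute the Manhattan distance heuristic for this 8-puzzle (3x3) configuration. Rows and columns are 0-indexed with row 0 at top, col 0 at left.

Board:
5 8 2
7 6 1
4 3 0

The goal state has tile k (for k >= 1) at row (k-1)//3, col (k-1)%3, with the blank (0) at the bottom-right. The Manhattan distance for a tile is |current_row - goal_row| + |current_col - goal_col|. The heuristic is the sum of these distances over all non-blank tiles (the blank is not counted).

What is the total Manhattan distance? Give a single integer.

Tile 5: (0,0)->(1,1) = 2
Tile 8: (0,1)->(2,1) = 2
Tile 2: (0,2)->(0,1) = 1
Tile 7: (1,0)->(2,0) = 1
Tile 6: (1,1)->(1,2) = 1
Tile 1: (1,2)->(0,0) = 3
Tile 4: (2,0)->(1,0) = 1
Tile 3: (2,1)->(0,2) = 3
Sum: 2 + 2 + 1 + 1 + 1 + 3 + 1 + 3 = 14

Answer: 14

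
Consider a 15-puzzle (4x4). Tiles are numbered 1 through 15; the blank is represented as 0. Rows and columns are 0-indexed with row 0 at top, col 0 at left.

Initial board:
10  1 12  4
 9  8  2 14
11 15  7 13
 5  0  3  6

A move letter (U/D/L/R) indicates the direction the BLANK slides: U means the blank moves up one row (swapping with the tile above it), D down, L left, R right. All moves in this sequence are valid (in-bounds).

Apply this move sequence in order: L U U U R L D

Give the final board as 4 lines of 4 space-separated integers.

After move 1 (L):
10  1 12  4
 9  8  2 14
11 15  7 13
 0  5  3  6

After move 2 (U):
10  1 12  4
 9  8  2 14
 0 15  7 13
11  5  3  6

After move 3 (U):
10  1 12  4
 0  8  2 14
 9 15  7 13
11  5  3  6

After move 4 (U):
 0  1 12  4
10  8  2 14
 9 15  7 13
11  5  3  6

After move 5 (R):
 1  0 12  4
10  8  2 14
 9 15  7 13
11  5  3  6

After move 6 (L):
 0  1 12  4
10  8  2 14
 9 15  7 13
11  5  3  6

After move 7 (D):
10  1 12  4
 0  8  2 14
 9 15  7 13
11  5  3  6

Answer: 10  1 12  4
 0  8  2 14
 9 15  7 13
11  5  3  6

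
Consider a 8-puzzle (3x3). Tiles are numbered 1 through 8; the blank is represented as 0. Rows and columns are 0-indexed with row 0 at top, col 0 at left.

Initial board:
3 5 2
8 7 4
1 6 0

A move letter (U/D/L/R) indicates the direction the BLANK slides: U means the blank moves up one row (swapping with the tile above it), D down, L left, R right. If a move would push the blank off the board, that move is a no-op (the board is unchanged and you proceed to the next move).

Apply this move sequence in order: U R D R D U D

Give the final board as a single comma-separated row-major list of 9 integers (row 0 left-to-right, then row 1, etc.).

After move 1 (U):
3 5 2
8 7 0
1 6 4

After move 2 (R):
3 5 2
8 7 0
1 6 4

After move 3 (D):
3 5 2
8 7 4
1 6 0

After move 4 (R):
3 5 2
8 7 4
1 6 0

After move 5 (D):
3 5 2
8 7 4
1 6 0

After move 6 (U):
3 5 2
8 7 0
1 6 4

After move 7 (D):
3 5 2
8 7 4
1 6 0

Answer: 3, 5, 2, 8, 7, 4, 1, 6, 0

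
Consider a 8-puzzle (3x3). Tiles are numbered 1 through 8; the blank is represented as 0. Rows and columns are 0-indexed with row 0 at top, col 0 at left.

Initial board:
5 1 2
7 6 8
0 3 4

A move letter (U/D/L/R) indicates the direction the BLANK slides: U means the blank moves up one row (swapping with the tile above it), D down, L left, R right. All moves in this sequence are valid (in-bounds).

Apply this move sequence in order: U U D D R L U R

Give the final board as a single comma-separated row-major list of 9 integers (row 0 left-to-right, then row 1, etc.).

After move 1 (U):
5 1 2
0 6 8
7 3 4

After move 2 (U):
0 1 2
5 6 8
7 3 4

After move 3 (D):
5 1 2
0 6 8
7 3 4

After move 4 (D):
5 1 2
7 6 8
0 3 4

After move 5 (R):
5 1 2
7 6 8
3 0 4

After move 6 (L):
5 1 2
7 6 8
0 3 4

After move 7 (U):
5 1 2
0 6 8
7 3 4

After move 8 (R):
5 1 2
6 0 8
7 3 4

Answer: 5, 1, 2, 6, 0, 8, 7, 3, 4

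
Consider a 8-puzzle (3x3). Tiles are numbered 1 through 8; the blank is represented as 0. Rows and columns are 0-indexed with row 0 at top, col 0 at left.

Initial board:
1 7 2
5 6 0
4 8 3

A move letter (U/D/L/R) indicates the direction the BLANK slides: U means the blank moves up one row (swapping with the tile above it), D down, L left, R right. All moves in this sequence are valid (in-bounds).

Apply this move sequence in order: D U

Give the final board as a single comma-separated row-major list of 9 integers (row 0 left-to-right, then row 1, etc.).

After move 1 (D):
1 7 2
5 6 3
4 8 0

After move 2 (U):
1 7 2
5 6 0
4 8 3

Answer: 1, 7, 2, 5, 6, 0, 4, 8, 3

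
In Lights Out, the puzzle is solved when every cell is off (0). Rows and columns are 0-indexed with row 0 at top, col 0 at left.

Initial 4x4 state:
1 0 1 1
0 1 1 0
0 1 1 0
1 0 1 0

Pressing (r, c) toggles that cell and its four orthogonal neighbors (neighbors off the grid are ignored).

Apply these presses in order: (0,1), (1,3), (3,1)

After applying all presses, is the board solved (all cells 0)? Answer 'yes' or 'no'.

Answer: no

Derivation:
After press 1 at (0,1):
0 1 0 1
0 0 1 0
0 1 1 0
1 0 1 0

After press 2 at (1,3):
0 1 0 0
0 0 0 1
0 1 1 1
1 0 1 0

After press 3 at (3,1):
0 1 0 0
0 0 0 1
0 0 1 1
0 1 0 0

Lights still on: 5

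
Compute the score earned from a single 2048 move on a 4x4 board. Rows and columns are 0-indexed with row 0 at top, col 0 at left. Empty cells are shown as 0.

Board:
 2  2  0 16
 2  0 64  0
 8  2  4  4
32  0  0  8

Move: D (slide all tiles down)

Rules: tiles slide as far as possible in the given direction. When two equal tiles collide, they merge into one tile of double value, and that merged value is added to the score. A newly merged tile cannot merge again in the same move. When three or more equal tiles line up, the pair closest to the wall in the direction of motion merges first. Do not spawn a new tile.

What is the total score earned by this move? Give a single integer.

Slide down:
col 0: [2, 2, 8, 32] -> [0, 4, 8, 32]  score +4 (running 4)
col 1: [2, 0, 2, 0] -> [0, 0, 0, 4]  score +4 (running 8)
col 2: [0, 64, 4, 0] -> [0, 0, 64, 4]  score +0 (running 8)
col 3: [16, 0, 4, 8] -> [0, 16, 4, 8]  score +0 (running 8)
Board after move:
 0  0  0  0
 4  0  0 16
 8  0 64  4
32  4  4  8

Answer: 8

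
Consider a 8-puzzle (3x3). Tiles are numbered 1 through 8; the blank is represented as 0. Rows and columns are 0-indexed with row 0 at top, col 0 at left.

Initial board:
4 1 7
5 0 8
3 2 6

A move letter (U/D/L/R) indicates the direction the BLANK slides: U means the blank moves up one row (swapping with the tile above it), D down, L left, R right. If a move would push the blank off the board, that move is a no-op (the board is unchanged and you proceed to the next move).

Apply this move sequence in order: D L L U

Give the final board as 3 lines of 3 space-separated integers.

Answer: 4 1 7
0 2 8
5 3 6

Derivation:
After move 1 (D):
4 1 7
5 2 8
3 0 6

After move 2 (L):
4 1 7
5 2 8
0 3 6

After move 3 (L):
4 1 7
5 2 8
0 3 6

After move 4 (U):
4 1 7
0 2 8
5 3 6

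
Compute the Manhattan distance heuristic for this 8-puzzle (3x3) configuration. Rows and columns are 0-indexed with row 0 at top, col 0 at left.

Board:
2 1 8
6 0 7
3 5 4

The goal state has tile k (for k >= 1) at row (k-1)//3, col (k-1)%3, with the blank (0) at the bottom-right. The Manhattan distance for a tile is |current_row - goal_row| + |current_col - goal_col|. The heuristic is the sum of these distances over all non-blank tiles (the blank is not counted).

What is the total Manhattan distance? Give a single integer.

Tile 2: at (0,0), goal (0,1), distance |0-0|+|0-1| = 1
Tile 1: at (0,1), goal (0,0), distance |0-0|+|1-0| = 1
Tile 8: at (0,2), goal (2,1), distance |0-2|+|2-1| = 3
Tile 6: at (1,0), goal (1,2), distance |1-1|+|0-2| = 2
Tile 7: at (1,2), goal (2,0), distance |1-2|+|2-0| = 3
Tile 3: at (2,0), goal (0,2), distance |2-0|+|0-2| = 4
Tile 5: at (2,1), goal (1,1), distance |2-1|+|1-1| = 1
Tile 4: at (2,2), goal (1,0), distance |2-1|+|2-0| = 3
Sum: 1 + 1 + 3 + 2 + 3 + 4 + 1 + 3 = 18

Answer: 18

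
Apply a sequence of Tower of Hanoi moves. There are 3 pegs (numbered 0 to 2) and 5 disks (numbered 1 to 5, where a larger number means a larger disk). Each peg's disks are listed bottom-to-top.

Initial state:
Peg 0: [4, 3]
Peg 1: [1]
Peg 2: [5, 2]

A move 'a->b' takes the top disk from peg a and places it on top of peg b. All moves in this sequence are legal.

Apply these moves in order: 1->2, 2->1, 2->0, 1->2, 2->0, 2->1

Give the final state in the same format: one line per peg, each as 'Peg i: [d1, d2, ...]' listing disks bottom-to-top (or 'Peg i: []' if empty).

Answer: Peg 0: [4, 3, 2, 1]
Peg 1: [5]
Peg 2: []

Derivation:
After move 1 (1->2):
Peg 0: [4, 3]
Peg 1: []
Peg 2: [5, 2, 1]

After move 2 (2->1):
Peg 0: [4, 3]
Peg 1: [1]
Peg 2: [5, 2]

After move 3 (2->0):
Peg 0: [4, 3, 2]
Peg 1: [1]
Peg 2: [5]

After move 4 (1->2):
Peg 0: [4, 3, 2]
Peg 1: []
Peg 2: [5, 1]

After move 5 (2->0):
Peg 0: [4, 3, 2, 1]
Peg 1: []
Peg 2: [5]

After move 6 (2->1):
Peg 0: [4, 3, 2, 1]
Peg 1: [5]
Peg 2: []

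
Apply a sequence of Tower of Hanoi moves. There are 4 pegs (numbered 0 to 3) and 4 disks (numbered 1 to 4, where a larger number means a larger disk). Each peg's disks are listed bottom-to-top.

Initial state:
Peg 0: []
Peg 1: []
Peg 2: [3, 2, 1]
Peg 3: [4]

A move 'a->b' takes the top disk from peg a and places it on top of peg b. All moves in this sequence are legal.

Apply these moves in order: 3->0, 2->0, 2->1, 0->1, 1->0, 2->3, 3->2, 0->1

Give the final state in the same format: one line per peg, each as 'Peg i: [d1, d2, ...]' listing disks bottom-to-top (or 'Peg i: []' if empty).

Answer: Peg 0: [4]
Peg 1: [2, 1]
Peg 2: [3]
Peg 3: []

Derivation:
After move 1 (3->0):
Peg 0: [4]
Peg 1: []
Peg 2: [3, 2, 1]
Peg 3: []

After move 2 (2->0):
Peg 0: [4, 1]
Peg 1: []
Peg 2: [3, 2]
Peg 3: []

After move 3 (2->1):
Peg 0: [4, 1]
Peg 1: [2]
Peg 2: [3]
Peg 3: []

After move 4 (0->1):
Peg 0: [4]
Peg 1: [2, 1]
Peg 2: [3]
Peg 3: []

After move 5 (1->0):
Peg 0: [4, 1]
Peg 1: [2]
Peg 2: [3]
Peg 3: []

After move 6 (2->3):
Peg 0: [4, 1]
Peg 1: [2]
Peg 2: []
Peg 3: [3]

After move 7 (3->2):
Peg 0: [4, 1]
Peg 1: [2]
Peg 2: [3]
Peg 3: []

After move 8 (0->1):
Peg 0: [4]
Peg 1: [2, 1]
Peg 2: [3]
Peg 3: []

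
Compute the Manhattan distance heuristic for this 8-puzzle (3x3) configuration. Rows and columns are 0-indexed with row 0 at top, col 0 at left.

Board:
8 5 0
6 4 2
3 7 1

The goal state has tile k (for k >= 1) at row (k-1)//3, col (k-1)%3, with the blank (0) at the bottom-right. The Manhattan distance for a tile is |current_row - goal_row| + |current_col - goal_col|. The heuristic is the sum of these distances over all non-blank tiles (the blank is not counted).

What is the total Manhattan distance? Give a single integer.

Tile 8: (0,0)->(2,1) = 3
Tile 5: (0,1)->(1,1) = 1
Tile 6: (1,0)->(1,2) = 2
Tile 4: (1,1)->(1,0) = 1
Tile 2: (1,2)->(0,1) = 2
Tile 3: (2,0)->(0,2) = 4
Tile 7: (2,1)->(2,0) = 1
Tile 1: (2,2)->(0,0) = 4
Sum: 3 + 1 + 2 + 1 + 2 + 4 + 1 + 4 = 18

Answer: 18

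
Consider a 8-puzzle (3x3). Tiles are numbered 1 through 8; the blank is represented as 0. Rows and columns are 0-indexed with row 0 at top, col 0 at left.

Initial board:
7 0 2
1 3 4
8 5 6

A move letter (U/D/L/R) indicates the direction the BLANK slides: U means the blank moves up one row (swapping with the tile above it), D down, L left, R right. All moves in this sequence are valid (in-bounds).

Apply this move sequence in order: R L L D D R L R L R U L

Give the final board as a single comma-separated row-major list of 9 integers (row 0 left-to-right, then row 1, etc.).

After move 1 (R):
7 2 0
1 3 4
8 5 6

After move 2 (L):
7 0 2
1 3 4
8 5 6

After move 3 (L):
0 7 2
1 3 4
8 5 6

After move 4 (D):
1 7 2
0 3 4
8 5 6

After move 5 (D):
1 7 2
8 3 4
0 5 6

After move 6 (R):
1 7 2
8 3 4
5 0 6

After move 7 (L):
1 7 2
8 3 4
0 5 6

After move 8 (R):
1 7 2
8 3 4
5 0 6

After move 9 (L):
1 7 2
8 3 4
0 5 6

After move 10 (R):
1 7 2
8 3 4
5 0 6

After move 11 (U):
1 7 2
8 0 4
5 3 6

After move 12 (L):
1 7 2
0 8 4
5 3 6

Answer: 1, 7, 2, 0, 8, 4, 5, 3, 6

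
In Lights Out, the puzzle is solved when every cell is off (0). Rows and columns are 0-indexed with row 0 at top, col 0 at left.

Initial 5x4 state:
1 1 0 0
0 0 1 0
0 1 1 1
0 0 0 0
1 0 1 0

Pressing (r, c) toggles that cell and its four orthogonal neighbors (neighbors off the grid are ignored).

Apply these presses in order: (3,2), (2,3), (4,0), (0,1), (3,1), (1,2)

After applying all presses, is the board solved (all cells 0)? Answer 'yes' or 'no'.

After press 1 at (3,2):
1 1 0 0
0 0 1 0
0 1 0 1
0 1 1 1
1 0 0 0

After press 2 at (2,3):
1 1 0 0
0 0 1 1
0 1 1 0
0 1 1 0
1 0 0 0

After press 3 at (4,0):
1 1 0 0
0 0 1 1
0 1 1 0
1 1 1 0
0 1 0 0

After press 4 at (0,1):
0 0 1 0
0 1 1 1
0 1 1 0
1 1 1 0
0 1 0 0

After press 5 at (3,1):
0 0 1 0
0 1 1 1
0 0 1 0
0 0 0 0
0 0 0 0

After press 6 at (1,2):
0 0 0 0
0 0 0 0
0 0 0 0
0 0 0 0
0 0 0 0

Lights still on: 0

Answer: yes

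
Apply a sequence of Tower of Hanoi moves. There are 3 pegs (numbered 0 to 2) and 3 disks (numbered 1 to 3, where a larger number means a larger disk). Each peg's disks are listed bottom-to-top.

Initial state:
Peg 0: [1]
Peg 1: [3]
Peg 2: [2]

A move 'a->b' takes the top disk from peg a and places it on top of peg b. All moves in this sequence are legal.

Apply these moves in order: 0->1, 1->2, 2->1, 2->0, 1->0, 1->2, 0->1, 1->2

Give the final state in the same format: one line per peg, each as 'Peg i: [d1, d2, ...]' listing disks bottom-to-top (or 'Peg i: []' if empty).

After move 1 (0->1):
Peg 0: []
Peg 1: [3, 1]
Peg 2: [2]

After move 2 (1->2):
Peg 0: []
Peg 1: [3]
Peg 2: [2, 1]

After move 3 (2->1):
Peg 0: []
Peg 1: [3, 1]
Peg 2: [2]

After move 4 (2->0):
Peg 0: [2]
Peg 1: [3, 1]
Peg 2: []

After move 5 (1->0):
Peg 0: [2, 1]
Peg 1: [3]
Peg 2: []

After move 6 (1->2):
Peg 0: [2, 1]
Peg 1: []
Peg 2: [3]

After move 7 (0->1):
Peg 0: [2]
Peg 1: [1]
Peg 2: [3]

After move 8 (1->2):
Peg 0: [2]
Peg 1: []
Peg 2: [3, 1]

Answer: Peg 0: [2]
Peg 1: []
Peg 2: [3, 1]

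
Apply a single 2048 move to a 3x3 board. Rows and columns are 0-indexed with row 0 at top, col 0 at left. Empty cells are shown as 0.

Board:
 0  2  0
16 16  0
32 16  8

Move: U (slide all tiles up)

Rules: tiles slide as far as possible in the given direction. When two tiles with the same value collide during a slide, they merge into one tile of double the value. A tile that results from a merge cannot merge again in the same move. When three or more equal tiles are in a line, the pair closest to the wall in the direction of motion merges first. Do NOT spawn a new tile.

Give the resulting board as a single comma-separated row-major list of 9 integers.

Answer: 16, 2, 8, 32, 32, 0, 0, 0, 0

Derivation:
Slide up:
col 0: [0, 16, 32] -> [16, 32, 0]
col 1: [2, 16, 16] -> [2, 32, 0]
col 2: [0, 0, 8] -> [8, 0, 0]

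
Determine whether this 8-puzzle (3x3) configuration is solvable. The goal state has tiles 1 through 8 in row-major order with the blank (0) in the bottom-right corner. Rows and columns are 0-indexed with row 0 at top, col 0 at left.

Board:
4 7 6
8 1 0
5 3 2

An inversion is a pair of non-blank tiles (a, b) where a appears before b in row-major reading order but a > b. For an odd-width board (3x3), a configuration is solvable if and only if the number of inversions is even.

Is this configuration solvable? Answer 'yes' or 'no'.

Answer: no

Derivation:
Inversions (pairs i<j in row-major order where tile[i] > tile[j] > 0): 19
19 is odd, so the puzzle is not solvable.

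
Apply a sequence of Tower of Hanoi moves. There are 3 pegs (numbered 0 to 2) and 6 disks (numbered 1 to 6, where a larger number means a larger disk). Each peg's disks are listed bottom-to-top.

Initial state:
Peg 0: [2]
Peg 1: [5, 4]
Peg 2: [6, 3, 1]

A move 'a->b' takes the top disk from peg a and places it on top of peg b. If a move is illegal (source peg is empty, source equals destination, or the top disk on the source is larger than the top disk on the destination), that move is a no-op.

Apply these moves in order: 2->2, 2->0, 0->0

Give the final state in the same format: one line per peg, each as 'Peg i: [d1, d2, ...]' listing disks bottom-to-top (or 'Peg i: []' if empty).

After move 1 (2->2):
Peg 0: [2]
Peg 1: [5, 4]
Peg 2: [6, 3, 1]

After move 2 (2->0):
Peg 0: [2, 1]
Peg 1: [5, 4]
Peg 2: [6, 3]

After move 3 (0->0):
Peg 0: [2, 1]
Peg 1: [5, 4]
Peg 2: [6, 3]

Answer: Peg 0: [2, 1]
Peg 1: [5, 4]
Peg 2: [6, 3]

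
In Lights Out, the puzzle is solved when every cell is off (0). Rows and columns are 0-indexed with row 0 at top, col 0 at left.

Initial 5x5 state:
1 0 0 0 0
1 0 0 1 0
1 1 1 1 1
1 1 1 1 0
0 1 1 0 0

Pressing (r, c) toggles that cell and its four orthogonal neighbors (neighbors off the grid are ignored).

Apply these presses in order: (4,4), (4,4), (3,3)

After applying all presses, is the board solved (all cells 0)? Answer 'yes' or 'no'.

After press 1 at (4,4):
1 0 0 0 0
1 0 0 1 0
1 1 1 1 1
1 1 1 1 1
0 1 1 1 1

After press 2 at (4,4):
1 0 0 0 0
1 0 0 1 0
1 1 1 1 1
1 1 1 1 0
0 1 1 0 0

After press 3 at (3,3):
1 0 0 0 0
1 0 0 1 0
1 1 1 0 1
1 1 0 0 1
0 1 1 1 0

Lights still on: 13

Answer: no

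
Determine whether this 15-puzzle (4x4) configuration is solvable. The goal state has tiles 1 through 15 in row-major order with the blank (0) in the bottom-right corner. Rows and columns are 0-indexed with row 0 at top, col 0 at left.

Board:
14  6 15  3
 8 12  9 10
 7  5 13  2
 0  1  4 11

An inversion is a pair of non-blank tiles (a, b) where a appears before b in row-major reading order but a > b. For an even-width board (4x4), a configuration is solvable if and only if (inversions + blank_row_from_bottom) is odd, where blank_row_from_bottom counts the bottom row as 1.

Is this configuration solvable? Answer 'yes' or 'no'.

Answer: no

Derivation:
Inversions: 67
Blank is in row 3 (0-indexed from top), which is row 1 counting from the bottom (bottom = 1).
67 + 1 = 68, which is even, so the puzzle is not solvable.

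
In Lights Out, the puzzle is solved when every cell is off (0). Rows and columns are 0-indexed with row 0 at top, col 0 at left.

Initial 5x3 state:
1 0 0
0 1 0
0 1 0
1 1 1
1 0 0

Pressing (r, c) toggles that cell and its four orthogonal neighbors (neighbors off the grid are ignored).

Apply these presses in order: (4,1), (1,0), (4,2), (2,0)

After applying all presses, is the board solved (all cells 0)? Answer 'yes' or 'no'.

Answer: yes

Derivation:
After press 1 at (4,1):
1 0 0
0 1 0
0 1 0
1 0 1
0 1 1

After press 2 at (1,0):
0 0 0
1 0 0
1 1 0
1 0 1
0 1 1

After press 3 at (4,2):
0 0 0
1 0 0
1 1 0
1 0 0
0 0 0

After press 4 at (2,0):
0 0 0
0 0 0
0 0 0
0 0 0
0 0 0

Lights still on: 0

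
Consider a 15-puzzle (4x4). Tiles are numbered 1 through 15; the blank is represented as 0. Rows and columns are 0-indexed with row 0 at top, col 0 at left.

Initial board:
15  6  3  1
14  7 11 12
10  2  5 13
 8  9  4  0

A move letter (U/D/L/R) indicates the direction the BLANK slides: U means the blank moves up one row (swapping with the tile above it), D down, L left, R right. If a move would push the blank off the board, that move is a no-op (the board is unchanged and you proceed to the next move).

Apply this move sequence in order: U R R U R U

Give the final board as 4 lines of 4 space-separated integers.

Answer: 15  6  3  0
14  7 11  1
10  2  5 12
 8  9  4 13

Derivation:
After move 1 (U):
15  6  3  1
14  7 11 12
10  2  5  0
 8  9  4 13

After move 2 (R):
15  6  3  1
14  7 11 12
10  2  5  0
 8  9  4 13

After move 3 (R):
15  6  3  1
14  7 11 12
10  2  5  0
 8  9  4 13

After move 4 (U):
15  6  3  1
14  7 11  0
10  2  5 12
 8  9  4 13

After move 5 (R):
15  6  3  1
14  7 11  0
10  2  5 12
 8  9  4 13

After move 6 (U):
15  6  3  0
14  7 11  1
10  2  5 12
 8  9  4 13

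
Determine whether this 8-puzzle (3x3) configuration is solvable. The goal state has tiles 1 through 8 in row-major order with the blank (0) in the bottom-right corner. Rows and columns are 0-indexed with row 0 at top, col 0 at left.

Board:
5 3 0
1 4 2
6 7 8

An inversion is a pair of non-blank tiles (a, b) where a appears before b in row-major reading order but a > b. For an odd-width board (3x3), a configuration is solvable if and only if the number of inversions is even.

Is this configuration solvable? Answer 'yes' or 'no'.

Inversions (pairs i<j in row-major order where tile[i] > tile[j] > 0): 7
7 is odd, so the puzzle is not solvable.

Answer: no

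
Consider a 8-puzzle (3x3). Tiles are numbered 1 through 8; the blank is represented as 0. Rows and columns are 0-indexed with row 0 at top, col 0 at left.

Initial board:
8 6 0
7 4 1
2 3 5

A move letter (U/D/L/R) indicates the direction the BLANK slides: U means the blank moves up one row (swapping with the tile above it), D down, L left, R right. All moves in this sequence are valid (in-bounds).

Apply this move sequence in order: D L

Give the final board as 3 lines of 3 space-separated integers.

Answer: 8 6 1
7 0 4
2 3 5

Derivation:
After move 1 (D):
8 6 1
7 4 0
2 3 5

After move 2 (L):
8 6 1
7 0 4
2 3 5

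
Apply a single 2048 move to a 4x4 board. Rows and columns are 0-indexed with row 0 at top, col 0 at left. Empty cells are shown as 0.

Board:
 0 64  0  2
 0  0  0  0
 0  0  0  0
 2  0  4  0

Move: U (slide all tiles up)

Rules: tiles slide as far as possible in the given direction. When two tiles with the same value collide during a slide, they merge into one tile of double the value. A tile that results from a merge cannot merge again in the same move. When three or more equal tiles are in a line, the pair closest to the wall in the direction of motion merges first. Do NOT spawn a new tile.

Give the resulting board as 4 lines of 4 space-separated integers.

Answer:  2 64  4  2
 0  0  0  0
 0  0  0  0
 0  0  0  0

Derivation:
Slide up:
col 0: [0, 0, 0, 2] -> [2, 0, 0, 0]
col 1: [64, 0, 0, 0] -> [64, 0, 0, 0]
col 2: [0, 0, 0, 4] -> [4, 0, 0, 0]
col 3: [2, 0, 0, 0] -> [2, 0, 0, 0]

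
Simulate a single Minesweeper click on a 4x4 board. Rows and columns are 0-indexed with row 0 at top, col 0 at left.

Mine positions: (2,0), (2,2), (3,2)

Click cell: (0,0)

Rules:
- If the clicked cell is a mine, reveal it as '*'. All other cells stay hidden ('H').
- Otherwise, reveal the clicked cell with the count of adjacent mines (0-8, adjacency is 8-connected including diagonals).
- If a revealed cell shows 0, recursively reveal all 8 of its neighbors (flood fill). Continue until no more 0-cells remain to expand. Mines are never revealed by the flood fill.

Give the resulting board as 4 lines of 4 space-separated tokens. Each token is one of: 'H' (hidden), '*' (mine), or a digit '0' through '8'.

0 0 0 0
1 2 1 1
H H H H
H H H H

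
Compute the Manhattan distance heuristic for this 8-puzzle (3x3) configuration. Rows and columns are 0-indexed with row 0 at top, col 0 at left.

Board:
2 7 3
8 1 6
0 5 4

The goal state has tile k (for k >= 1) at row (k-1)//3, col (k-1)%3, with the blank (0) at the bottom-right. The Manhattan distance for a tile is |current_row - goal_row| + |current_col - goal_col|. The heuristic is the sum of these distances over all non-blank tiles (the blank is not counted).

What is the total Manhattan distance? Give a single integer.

Answer: 12

Derivation:
Tile 2: (0,0)->(0,1) = 1
Tile 7: (0,1)->(2,0) = 3
Tile 3: (0,2)->(0,2) = 0
Tile 8: (1,0)->(2,1) = 2
Tile 1: (1,1)->(0,0) = 2
Tile 6: (1,2)->(1,2) = 0
Tile 5: (2,1)->(1,1) = 1
Tile 4: (2,2)->(1,0) = 3
Sum: 1 + 3 + 0 + 2 + 2 + 0 + 1 + 3 = 12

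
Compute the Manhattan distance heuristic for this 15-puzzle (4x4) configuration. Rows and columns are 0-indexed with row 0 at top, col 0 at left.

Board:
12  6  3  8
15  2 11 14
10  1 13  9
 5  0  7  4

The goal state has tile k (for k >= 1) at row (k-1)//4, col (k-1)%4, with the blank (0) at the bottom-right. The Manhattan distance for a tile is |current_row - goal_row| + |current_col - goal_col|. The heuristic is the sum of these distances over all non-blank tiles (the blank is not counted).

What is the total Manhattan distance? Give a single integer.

Tile 12: (0,0)->(2,3) = 5
Tile 6: (0,1)->(1,1) = 1
Tile 3: (0,2)->(0,2) = 0
Tile 8: (0,3)->(1,3) = 1
Tile 15: (1,0)->(3,2) = 4
Tile 2: (1,1)->(0,1) = 1
Tile 11: (1,2)->(2,2) = 1
Tile 14: (1,3)->(3,1) = 4
Tile 10: (2,0)->(2,1) = 1
Tile 1: (2,1)->(0,0) = 3
Tile 13: (2,2)->(3,0) = 3
Tile 9: (2,3)->(2,0) = 3
Tile 5: (3,0)->(1,0) = 2
Tile 7: (3,2)->(1,2) = 2
Tile 4: (3,3)->(0,3) = 3
Sum: 5 + 1 + 0 + 1 + 4 + 1 + 1 + 4 + 1 + 3 + 3 + 3 + 2 + 2 + 3 = 34

Answer: 34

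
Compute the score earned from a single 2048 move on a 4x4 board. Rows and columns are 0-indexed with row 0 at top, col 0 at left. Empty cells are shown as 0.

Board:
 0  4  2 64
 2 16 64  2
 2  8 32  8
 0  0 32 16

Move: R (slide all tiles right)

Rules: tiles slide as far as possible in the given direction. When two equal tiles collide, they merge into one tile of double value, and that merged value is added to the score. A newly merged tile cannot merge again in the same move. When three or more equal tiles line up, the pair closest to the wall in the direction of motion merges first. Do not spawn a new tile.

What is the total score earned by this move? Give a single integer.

Answer: 0

Derivation:
Slide right:
row 0: [0, 4, 2, 64] -> [0, 4, 2, 64]  score +0 (running 0)
row 1: [2, 16, 64, 2] -> [2, 16, 64, 2]  score +0 (running 0)
row 2: [2, 8, 32, 8] -> [2, 8, 32, 8]  score +0 (running 0)
row 3: [0, 0, 32, 16] -> [0, 0, 32, 16]  score +0 (running 0)
Board after move:
 0  4  2 64
 2 16 64  2
 2  8 32  8
 0  0 32 16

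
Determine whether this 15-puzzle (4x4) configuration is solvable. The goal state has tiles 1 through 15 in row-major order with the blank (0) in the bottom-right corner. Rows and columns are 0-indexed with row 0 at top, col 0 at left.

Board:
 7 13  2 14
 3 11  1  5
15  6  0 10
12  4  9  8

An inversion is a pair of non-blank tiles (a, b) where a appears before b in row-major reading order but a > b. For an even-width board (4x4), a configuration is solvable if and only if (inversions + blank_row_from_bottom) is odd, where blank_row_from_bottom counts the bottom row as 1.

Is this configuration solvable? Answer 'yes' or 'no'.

Inversions: 51
Blank is in row 2 (0-indexed from top), which is row 2 counting from the bottom (bottom = 1).
51 + 2 = 53, which is odd, so the puzzle is solvable.

Answer: yes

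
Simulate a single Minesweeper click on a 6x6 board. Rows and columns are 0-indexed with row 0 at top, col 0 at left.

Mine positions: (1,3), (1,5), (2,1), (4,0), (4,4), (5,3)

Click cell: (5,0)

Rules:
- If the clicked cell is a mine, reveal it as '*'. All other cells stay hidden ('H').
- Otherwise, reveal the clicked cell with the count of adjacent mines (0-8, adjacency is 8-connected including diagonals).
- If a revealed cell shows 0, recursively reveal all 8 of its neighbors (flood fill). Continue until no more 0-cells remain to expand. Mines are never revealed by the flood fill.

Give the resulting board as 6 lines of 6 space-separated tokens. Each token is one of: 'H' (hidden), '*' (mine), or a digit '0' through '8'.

H H H H H H
H H H H H H
H H H H H H
H H H H H H
H H H H H H
1 H H H H H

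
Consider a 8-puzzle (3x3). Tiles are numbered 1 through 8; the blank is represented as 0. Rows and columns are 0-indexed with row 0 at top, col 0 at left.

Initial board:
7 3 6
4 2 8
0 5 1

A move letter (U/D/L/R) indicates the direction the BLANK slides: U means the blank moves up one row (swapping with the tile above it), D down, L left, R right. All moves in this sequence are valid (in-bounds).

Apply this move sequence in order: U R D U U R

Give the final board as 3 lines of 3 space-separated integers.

After move 1 (U):
7 3 6
0 2 8
4 5 1

After move 2 (R):
7 3 6
2 0 8
4 5 1

After move 3 (D):
7 3 6
2 5 8
4 0 1

After move 4 (U):
7 3 6
2 0 8
4 5 1

After move 5 (U):
7 0 6
2 3 8
4 5 1

After move 6 (R):
7 6 0
2 3 8
4 5 1

Answer: 7 6 0
2 3 8
4 5 1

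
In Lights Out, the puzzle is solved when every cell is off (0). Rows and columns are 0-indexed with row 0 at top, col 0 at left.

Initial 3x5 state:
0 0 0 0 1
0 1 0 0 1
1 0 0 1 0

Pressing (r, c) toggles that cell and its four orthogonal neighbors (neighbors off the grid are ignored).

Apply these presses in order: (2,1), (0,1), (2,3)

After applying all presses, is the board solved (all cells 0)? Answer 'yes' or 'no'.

After press 1 at (2,1):
0 0 0 0 1
0 0 0 0 1
0 1 1 1 0

After press 2 at (0,1):
1 1 1 0 1
0 1 0 0 1
0 1 1 1 0

After press 3 at (2,3):
1 1 1 0 1
0 1 0 1 1
0 1 0 0 1

Lights still on: 9

Answer: no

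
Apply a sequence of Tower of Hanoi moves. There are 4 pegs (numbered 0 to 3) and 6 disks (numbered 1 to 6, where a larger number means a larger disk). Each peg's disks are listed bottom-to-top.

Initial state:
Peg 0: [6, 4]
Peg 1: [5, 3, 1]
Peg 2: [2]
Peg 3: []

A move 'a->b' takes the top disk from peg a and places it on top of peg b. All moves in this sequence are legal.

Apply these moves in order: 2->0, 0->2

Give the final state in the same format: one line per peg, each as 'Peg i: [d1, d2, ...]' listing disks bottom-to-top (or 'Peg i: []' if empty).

Answer: Peg 0: [6, 4]
Peg 1: [5, 3, 1]
Peg 2: [2]
Peg 3: []

Derivation:
After move 1 (2->0):
Peg 0: [6, 4, 2]
Peg 1: [5, 3, 1]
Peg 2: []
Peg 3: []

After move 2 (0->2):
Peg 0: [6, 4]
Peg 1: [5, 3, 1]
Peg 2: [2]
Peg 3: []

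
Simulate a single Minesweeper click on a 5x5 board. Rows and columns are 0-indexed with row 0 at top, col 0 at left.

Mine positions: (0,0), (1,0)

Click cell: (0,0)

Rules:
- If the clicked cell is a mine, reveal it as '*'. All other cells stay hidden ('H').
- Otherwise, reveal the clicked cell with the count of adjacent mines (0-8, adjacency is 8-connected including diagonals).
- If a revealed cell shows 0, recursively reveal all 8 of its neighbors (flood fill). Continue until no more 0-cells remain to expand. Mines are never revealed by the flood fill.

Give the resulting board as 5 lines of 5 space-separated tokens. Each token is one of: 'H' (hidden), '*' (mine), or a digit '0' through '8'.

* H H H H
H H H H H
H H H H H
H H H H H
H H H H H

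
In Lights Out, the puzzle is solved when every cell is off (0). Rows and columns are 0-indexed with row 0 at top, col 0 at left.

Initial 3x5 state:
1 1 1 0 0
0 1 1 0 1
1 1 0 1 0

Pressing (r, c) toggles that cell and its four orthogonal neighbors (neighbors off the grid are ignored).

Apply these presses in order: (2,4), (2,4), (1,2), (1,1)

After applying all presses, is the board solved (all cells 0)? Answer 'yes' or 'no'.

Answer: no

Derivation:
After press 1 at (2,4):
1 1 1 0 0
0 1 1 0 0
1 1 0 0 1

After press 2 at (2,4):
1 1 1 0 0
0 1 1 0 1
1 1 0 1 0

After press 3 at (1,2):
1 1 0 0 0
0 0 0 1 1
1 1 1 1 0

After press 4 at (1,1):
1 0 0 0 0
1 1 1 1 1
1 0 1 1 0

Lights still on: 9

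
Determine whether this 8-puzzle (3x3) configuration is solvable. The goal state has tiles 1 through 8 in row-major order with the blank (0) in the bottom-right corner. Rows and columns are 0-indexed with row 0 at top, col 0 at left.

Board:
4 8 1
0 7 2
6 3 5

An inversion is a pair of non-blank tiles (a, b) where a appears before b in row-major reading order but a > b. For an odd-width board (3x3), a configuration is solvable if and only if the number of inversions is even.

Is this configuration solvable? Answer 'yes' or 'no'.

Inversions (pairs i<j in row-major order where tile[i] > tile[j] > 0): 15
15 is odd, so the puzzle is not solvable.

Answer: no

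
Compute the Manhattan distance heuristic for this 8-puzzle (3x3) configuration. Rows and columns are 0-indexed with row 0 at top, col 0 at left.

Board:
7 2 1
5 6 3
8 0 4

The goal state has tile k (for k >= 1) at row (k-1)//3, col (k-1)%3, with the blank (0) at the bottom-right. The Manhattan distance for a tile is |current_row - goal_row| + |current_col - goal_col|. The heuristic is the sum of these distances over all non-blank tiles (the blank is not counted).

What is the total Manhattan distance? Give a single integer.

Answer: 11

Derivation:
Tile 7: (0,0)->(2,0) = 2
Tile 2: (0,1)->(0,1) = 0
Tile 1: (0,2)->(0,0) = 2
Tile 5: (1,0)->(1,1) = 1
Tile 6: (1,1)->(1,2) = 1
Tile 3: (1,2)->(0,2) = 1
Tile 8: (2,0)->(2,1) = 1
Tile 4: (2,2)->(1,0) = 3
Sum: 2 + 0 + 2 + 1 + 1 + 1 + 1 + 3 = 11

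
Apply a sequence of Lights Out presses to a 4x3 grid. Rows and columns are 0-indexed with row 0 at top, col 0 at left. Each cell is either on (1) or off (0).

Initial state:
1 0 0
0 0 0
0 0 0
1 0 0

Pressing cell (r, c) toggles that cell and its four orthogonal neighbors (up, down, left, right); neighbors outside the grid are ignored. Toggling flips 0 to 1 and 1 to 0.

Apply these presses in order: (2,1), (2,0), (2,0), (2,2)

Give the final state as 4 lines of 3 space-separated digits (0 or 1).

Answer: 1 0 0
0 1 1
1 0 0
1 1 1

Derivation:
After press 1 at (2,1):
1 0 0
0 1 0
1 1 1
1 1 0

After press 2 at (2,0):
1 0 0
1 1 0
0 0 1
0 1 0

After press 3 at (2,0):
1 0 0
0 1 0
1 1 1
1 1 0

After press 4 at (2,2):
1 0 0
0 1 1
1 0 0
1 1 1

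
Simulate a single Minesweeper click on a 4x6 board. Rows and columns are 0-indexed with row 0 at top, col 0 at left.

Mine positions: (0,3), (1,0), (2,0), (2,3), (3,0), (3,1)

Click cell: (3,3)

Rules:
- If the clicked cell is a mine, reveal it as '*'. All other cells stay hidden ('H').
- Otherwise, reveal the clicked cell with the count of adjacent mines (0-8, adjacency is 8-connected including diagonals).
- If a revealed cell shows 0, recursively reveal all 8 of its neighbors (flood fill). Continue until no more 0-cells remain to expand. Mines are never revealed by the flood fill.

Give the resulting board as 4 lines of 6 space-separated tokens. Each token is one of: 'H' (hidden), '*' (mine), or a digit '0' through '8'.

H H H H H H
H H H H H H
H H H H H H
H H H 1 H H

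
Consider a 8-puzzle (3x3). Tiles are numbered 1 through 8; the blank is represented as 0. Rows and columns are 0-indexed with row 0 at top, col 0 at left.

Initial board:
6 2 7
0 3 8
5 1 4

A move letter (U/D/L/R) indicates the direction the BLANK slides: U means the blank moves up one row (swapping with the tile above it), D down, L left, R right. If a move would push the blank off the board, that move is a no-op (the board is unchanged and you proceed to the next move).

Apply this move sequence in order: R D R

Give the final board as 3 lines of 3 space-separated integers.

Answer: 6 2 7
3 1 8
5 4 0

Derivation:
After move 1 (R):
6 2 7
3 0 8
5 1 4

After move 2 (D):
6 2 7
3 1 8
5 0 4

After move 3 (R):
6 2 7
3 1 8
5 4 0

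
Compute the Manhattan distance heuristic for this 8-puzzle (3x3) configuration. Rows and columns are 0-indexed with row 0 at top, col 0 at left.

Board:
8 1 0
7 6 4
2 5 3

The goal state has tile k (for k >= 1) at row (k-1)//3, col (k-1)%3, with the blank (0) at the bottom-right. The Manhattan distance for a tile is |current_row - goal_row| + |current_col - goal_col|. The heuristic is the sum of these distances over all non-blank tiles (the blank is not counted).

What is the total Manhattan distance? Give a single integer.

Tile 8: at (0,0), goal (2,1), distance |0-2|+|0-1| = 3
Tile 1: at (0,1), goal (0,0), distance |0-0|+|1-0| = 1
Tile 7: at (1,0), goal (2,0), distance |1-2|+|0-0| = 1
Tile 6: at (1,1), goal (1,2), distance |1-1|+|1-2| = 1
Tile 4: at (1,2), goal (1,0), distance |1-1|+|2-0| = 2
Tile 2: at (2,0), goal (0,1), distance |2-0|+|0-1| = 3
Tile 5: at (2,1), goal (1,1), distance |2-1|+|1-1| = 1
Tile 3: at (2,2), goal (0,2), distance |2-0|+|2-2| = 2
Sum: 3 + 1 + 1 + 1 + 2 + 3 + 1 + 2 = 14

Answer: 14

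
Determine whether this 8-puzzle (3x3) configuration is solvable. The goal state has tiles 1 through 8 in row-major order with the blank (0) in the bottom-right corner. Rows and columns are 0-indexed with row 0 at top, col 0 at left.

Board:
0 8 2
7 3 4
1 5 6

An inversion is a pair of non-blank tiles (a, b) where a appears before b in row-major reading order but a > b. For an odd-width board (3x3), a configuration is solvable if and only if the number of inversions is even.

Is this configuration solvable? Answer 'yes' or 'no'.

Answer: no

Derivation:
Inversions (pairs i<j in row-major order where tile[i] > tile[j] > 0): 15
15 is odd, so the puzzle is not solvable.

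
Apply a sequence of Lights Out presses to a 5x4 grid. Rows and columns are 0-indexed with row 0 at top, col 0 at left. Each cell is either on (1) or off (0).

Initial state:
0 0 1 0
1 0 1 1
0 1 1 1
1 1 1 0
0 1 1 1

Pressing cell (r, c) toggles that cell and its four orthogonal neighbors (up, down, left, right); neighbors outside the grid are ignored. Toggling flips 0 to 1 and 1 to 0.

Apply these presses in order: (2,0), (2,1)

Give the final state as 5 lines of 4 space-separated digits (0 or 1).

After press 1 at (2,0):
0 0 1 0
0 0 1 1
1 0 1 1
0 1 1 0
0 1 1 1

After press 2 at (2,1):
0 0 1 0
0 1 1 1
0 1 0 1
0 0 1 0
0 1 1 1

Answer: 0 0 1 0
0 1 1 1
0 1 0 1
0 0 1 0
0 1 1 1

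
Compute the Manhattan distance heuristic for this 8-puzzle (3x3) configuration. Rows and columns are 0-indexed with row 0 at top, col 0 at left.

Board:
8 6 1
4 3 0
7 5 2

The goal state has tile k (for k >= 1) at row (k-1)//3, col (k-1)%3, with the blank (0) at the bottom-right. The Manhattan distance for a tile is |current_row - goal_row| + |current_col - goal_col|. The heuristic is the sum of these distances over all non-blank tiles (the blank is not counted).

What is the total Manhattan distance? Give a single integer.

Tile 8: at (0,0), goal (2,1), distance |0-2|+|0-1| = 3
Tile 6: at (0,1), goal (1,2), distance |0-1|+|1-2| = 2
Tile 1: at (0,2), goal (0,0), distance |0-0|+|2-0| = 2
Tile 4: at (1,0), goal (1,0), distance |1-1|+|0-0| = 0
Tile 3: at (1,1), goal (0,2), distance |1-0|+|1-2| = 2
Tile 7: at (2,0), goal (2,0), distance |2-2|+|0-0| = 0
Tile 5: at (2,1), goal (1,1), distance |2-1|+|1-1| = 1
Tile 2: at (2,2), goal (0,1), distance |2-0|+|2-1| = 3
Sum: 3 + 2 + 2 + 0 + 2 + 0 + 1 + 3 = 13

Answer: 13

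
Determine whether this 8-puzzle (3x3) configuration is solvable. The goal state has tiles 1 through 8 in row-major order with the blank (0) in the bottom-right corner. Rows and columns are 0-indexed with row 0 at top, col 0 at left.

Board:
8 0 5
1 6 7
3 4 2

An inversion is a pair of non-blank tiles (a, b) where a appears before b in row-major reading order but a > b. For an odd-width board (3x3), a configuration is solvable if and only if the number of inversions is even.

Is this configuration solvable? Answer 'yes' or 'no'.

Answer: no

Derivation:
Inversions (pairs i<j in row-major order where tile[i] > tile[j] > 0): 19
19 is odd, so the puzzle is not solvable.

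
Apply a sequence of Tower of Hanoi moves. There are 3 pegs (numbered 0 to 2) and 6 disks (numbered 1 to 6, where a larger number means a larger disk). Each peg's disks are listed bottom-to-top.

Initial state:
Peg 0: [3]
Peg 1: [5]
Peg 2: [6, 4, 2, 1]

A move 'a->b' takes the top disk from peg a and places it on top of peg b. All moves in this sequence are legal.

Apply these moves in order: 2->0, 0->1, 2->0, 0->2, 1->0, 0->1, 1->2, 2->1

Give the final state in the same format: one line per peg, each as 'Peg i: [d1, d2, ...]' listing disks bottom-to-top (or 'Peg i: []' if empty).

After move 1 (2->0):
Peg 0: [3, 1]
Peg 1: [5]
Peg 2: [6, 4, 2]

After move 2 (0->1):
Peg 0: [3]
Peg 1: [5, 1]
Peg 2: [6, 4, 2]

After move 3 (2->0):
Peg 0: [3, 2]
Peg 1: [5, 1]
Peg 2: [6, 4]

After move 4 (0->2):
Peg 0: [3]
Peg 1: [5, 1]
Peg 2: [6, 4, 2]

After move 5 (1->0):
Peg 0: [3, 1]
Peg 1: [5]
Peg 2: [6, 4, 2]

After move 6 (0->1):
Peg 0: [3]
Peg 1: [5, 1]
Peg 2: [6, 4, 2]

After move 7 (1->2):
Peg 0: [3]
Peg 1: [5]
Peg 2: [6, 4, 2, 1]

After move 8 (2->1):
Peg 0: [3]
Peg 1: [5, 1]
Peg 2: [6, 4, 2]

Answer: Peg 0: [3]
Peg 1: [5, 1]
Peg 2: [6, 4, 2]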